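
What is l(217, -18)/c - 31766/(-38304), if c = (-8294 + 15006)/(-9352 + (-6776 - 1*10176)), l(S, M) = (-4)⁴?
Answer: -2301064117/2295504 ≈ -1002.4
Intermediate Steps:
l(S, M) = 256
c = -839/3288 (c = 6712/(-9352 + (-6776 - 10176)) = 6712/(-9352 - 16952) = 6712/(-26304) = 6712*(-1/26304) = -839/3288 ≈ -0.25517)
l(217, -18)/c - 31766/(-38304) = 256/(-839/3288) - 31766/(-38304) = 256*(-3288/839) - 31766*(-1/38304) = -841728/839 + 2269/2736 = -2301064117/2295504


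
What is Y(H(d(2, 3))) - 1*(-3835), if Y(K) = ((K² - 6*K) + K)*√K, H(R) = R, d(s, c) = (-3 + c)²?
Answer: 3835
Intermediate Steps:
Y(K) = √K*(K² - 5*K) (Y(K) = (K² - 5*K)*√K = √K*(K² - 5*K))
Y(H(d(2, 3))) - 1*(-3835) = ((-3 + 3)²)^(3/2)*(-5 + (-3 + 3)²) - 1*(-3835) = (0²)^(3/2)*(-5 + 0²) + 3835 = 0^(3/2)*(-5 + 0) + 3835 = 0*(-5) + 3835 = 0 + 3835 = 3835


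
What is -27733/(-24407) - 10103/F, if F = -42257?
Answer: 1418497302/1031366599 ≈ 1.3754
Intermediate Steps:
-27733/(-24407) - 10103/F = -27733/(-24407) - 10103/(-42257) = -27733*(-1/24407) - 10103*(-1/42257) = 27733/24407 + 10103/42257 = 1418497302/1031366599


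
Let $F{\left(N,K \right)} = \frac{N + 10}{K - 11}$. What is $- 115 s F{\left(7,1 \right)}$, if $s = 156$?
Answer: $30498$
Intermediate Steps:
$F{\left(N,K \right)} = \frac{10 + N}{-11 + K}$
$- 115 s F{\left(7,1 \right)} = \left(-115\right) 156 \frac{10 + 7}{-11 + 1} = - 17940 \frac{1}{-10} \cdot 17 = - 17940 \left(\left(- \frac{1}{10}\right) 17\right) = \left(-17940\right) \left(- \frac{17}{10}\right) = 30498$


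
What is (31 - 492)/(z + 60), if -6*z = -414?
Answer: -461/129 ≈ -3.5736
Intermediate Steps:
z = 69 (z = -⅙*(-414) = 69)
(31 - 492)/(z + 60) = (31 - 492)/(69 + 60) = -461/129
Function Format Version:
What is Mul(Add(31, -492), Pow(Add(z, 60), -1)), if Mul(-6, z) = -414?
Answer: Rational(-461, 129) ≈ -3.5736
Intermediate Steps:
z = 69 (z = Mul(Rational(-1, 6), -414) = 69)
Mul(Add(31, -492), Pow(Add(z, 60), -1)) = Mul(Add(31, -492), Pow(Add(69, 60), -1)) = Mul(-461, Pow(129, -1)) = Mul(-461, Rational(1, 129)) = Rational(-461, 129)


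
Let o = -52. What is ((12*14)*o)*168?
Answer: -1467648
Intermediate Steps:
((12*14)*o)*168 = ((12*14)*(-52))*168 = (168*(-52))*168 = -8736*168 = -1467648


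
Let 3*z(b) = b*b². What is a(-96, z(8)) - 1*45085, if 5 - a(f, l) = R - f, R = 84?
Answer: -45260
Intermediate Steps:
z(b) = b³/3 (z(b) = (b*b²)/3 = b³/3)
a(f, l) = -79 + f (a(f, l) = 5 - (84 - f) = 5 + (-84 + f) = -79 + f)
a(-96, z(8)) - 1*45085 = (-79 - 96) - 1*45085 = -175 - 45085 = -45260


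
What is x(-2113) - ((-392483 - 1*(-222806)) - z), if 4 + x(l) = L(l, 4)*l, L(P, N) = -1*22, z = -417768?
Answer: -201609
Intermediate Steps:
L(P, N) = -22
x(l) = -4 - 22*l
x(-2113) - ((-392483 - 1*(-222806)) - z) = (-4 - 22*(-2113)) - ((-392483 - 1*(-222806)) - 1*(-417768)) = (-4 + 46486) - ((-392483 + 222806) + 417768) = 46482 - (-169677 + 417768) = 46482 - 1*248091 = 46482 - 248091 = -201609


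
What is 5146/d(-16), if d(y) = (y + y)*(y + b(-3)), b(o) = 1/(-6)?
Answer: 7719/776 ≈ 9.9472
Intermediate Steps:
b(o) = -⅙
d(y) = 2*y*(-⅙ + y) (d(y) = (y + y)*(y - ⅙) = (2*y)*(-⅙ + y) = 2*y*(-⅙ + y))
5146/d(-16) = 5146/(((⅓)*(-16)*(-1 + 6*(-16)))) = 5146/(((⅓)*(-16)*(-1 - 96))) = 5146/(((⅓)*(-16)*(-97))) = 5146/(1552/3) = 5146*(3/1552) = 7719/776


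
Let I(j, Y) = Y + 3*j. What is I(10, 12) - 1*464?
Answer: -422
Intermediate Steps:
I(10, 12) - 1*464 = (12 + 3*10) - 1*464 = (12 + 30) - 464 = 42 - 464 = -422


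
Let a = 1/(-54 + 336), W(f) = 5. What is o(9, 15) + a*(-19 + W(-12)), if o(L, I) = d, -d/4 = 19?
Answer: -10723/141 ≈ -76.050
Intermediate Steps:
d = -76 (d = -4*19 = -76)
o(L, I) = -76
a = 1/282 ≈ 0.0035461
o(9, 15) + a*(-19 + W(-12)) = -76 + (-19 + 5)/282 = -76 + (1/282)*(-14) = -76 - 7/141 = -10723/141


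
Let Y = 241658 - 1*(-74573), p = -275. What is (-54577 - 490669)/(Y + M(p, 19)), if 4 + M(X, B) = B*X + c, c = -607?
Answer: -545246/310395 ≈ -1.7566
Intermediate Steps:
M(X, B) = -611 + B*X (M(X, B) = -4 + (B*X - 607) = -4 + (-607 + B*X) = -611 + B*X)
Y = 316231 (Y = 241658 + 74573 = 316231)
(-54577 - 490669)/(Y + M(p, 19)) = (-54577 - 490669)/(316231 + (-611 + 19*(-275))) = -545246/(316231 + (-611 - 5225)) = -545246/(316231 - 5836) = -545246/310395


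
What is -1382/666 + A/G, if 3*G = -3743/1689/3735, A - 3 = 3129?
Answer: -19738200410633/1246419 ≈ -1.5836e+7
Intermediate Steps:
A = 3132 (A = 3 + 3129 = 3132)
G = -3743/18925245 (G = (-3743/1689/3735)/3 = (-3743*1/1689*(1/3735))/3 = (-3743/1689*1/3735)/3 = (⅓)*(-3743/6308415) = -3743/18925245 ≈ -0.00019778)
-1382/666 + A/G = -1382/666 + 3132/(-3743/18925245) = -1382*1/666 + 3132*(-18925245/3743) = -691/333 - 59273867340/3743 = -19738200410633/1246419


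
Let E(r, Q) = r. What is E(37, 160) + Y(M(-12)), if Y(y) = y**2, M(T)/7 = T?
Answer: 7093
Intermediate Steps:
M(T) = 7*T
E(37, 160) + Y(M(-12)) = 37 + (7*(-12))**2 = 37 + (-84)**2 = 37 + 7056 = 7093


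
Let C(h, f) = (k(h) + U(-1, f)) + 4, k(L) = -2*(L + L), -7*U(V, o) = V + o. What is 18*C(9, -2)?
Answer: -3978/7 ≈ -568.29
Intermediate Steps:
U(V, o) = -V/7 - o/7 (U(V, o) = -(V + o)/7 = -V/7 - o/7)
k(L) = -4*L
C(h, f) = 29/7 - 4*h - f/7 (C(h, f) = (-4*h + (-1/7*(-1) - f/7)) + 4 = (-4*h + (1/7 - f/7)) + 4 = (1/7 - 4*h - f/7) + 4 = 29/7 - 4*h - f/7)
18*C(9, -2) = 18*(29/7 - 4*9 - 1/7*(-2)) = 18*(29/7 - 36 + 2/7) = 18*(-221/7) = -3978/7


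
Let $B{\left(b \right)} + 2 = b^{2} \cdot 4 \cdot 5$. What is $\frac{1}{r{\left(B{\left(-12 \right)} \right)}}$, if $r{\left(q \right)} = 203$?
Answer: $\frac{1}{203} \approx 0.0049261$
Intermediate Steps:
$B{\left(b \right)} = -2 + 20 b^{2}$ ($B{\left(b \right)} = -2 + b^{2} \cdot 4 \cdot 5 = -2 + 4 b^{2} \cdot 5 = -2 + 20 b^{2}$)
$\frac{1}{r{\left(B{\left(-12 \right)} \right)}} = \frac{1}{203}$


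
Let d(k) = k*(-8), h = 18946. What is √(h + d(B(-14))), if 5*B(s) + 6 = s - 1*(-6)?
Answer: 3*√52690/5 ≈ 137.73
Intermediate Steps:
B(s) = s/5 (B(s) = -6/5 + (s - 1*(-6))/5 = -6/5 + (s + 6)/5 = -6/5 + (6 + s)/5 = -6/5 + (6/5 + s/5) = s/5)
d(k) = -8*k
√(h + d(B(-14))) = √(18946 - 8*(-14)/5) = √(18946 - 8*(-14/5)) = √(18946 + 112/5) = √(94842/5) = 3*√52690/5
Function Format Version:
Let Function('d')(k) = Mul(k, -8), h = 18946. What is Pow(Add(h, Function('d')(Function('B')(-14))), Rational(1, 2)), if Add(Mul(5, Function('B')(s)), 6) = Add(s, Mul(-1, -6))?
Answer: Mul(Rational(3, 5), Pow(52690, Rational(1, 2))) ≈ 137.73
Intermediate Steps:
Function('B')(s) = Mul(Rational(1, 5), s) (Function('B')(s) = Add(Rational(-6, 5), Mul(Rational(1, 5), Add(s, Mul(-1, -6)))) = Add(Rational(-6, 5), Mul(Rational(1, 5), Add(s, 6))) = Add(Rational(-6, 5), Mul(Rational(1, 5), Add(6, s))) = Add(Rational(-6, 5), Add(Rational(6, 5), Mul(Rational(1, 5), s))) = Mul(Rational(1, 5), s))
Function('d')(k) = Mul(-8, k)
Pow(Add(h, Function('d')(Function('B')(-14))), Rational(1, 2)) = Pow(Add(18946, Mul(-8, Mul(Rational(1, 5), -14))), Rational(1, 2)) = Pow(Add(18946, Mul(-8, Rational(-14, 5))), Rational(1, 2)) = Pow(Add(18946, Rational(112, 5)), Rational(1, 2)) = Pow(Rational(94842, 5), Rational(1, 2)) = Mul(Rational(3, 5), Pow(52690, Rational(1, 2)))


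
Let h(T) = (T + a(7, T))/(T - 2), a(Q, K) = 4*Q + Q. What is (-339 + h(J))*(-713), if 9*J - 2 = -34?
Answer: 12287129/50 ≈ 2.4574e+5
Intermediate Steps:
a(Q, K) = 5*Q
J = -32/9 (J = 2/9 + (⅑)*(-34) = 2/9 - 34/9 = -32/9 ≈ -3.5556)
h(T) = (35 + T)/(-2 + T) (h(T) = (T + 5*7)/(T - 2) = (T + 35)/(-2 + T) = (35 + T)/(-2 + T))
(-339 + h(J))*(-713) = (-339 + (35 - 32/9)/(-2 - 32/9))*(-713) = (-339 + (283/9)/(-50/9))*(-713) = (-339 - 9/50*283/9)*(-713) = (-339 - 283/50)*(-713) = -17233/50*(-713) = 12287129/50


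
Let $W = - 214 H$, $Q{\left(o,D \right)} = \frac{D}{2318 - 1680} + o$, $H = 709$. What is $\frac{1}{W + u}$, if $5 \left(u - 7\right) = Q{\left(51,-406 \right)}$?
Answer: $- \frac{55}{8343991} \approx -6.5916 \cdot 10^{-6}$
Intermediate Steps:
$Q{\left(o,D \right)} = o + \frac{D}{638}$ ($Q{\left(o,D \right)} = \frac{D}{638} + o = o + \frac{D}{638}$)
$u = \frac{939}{55}$ ($u = 7 + \frac{51 + \frac{1}{638} \left(-406\right)}{5} = 7 + \frac{51 - \frac{7}{11}}{5} = 7 + \frac{1}{5} \cdot \frac{554}{11} = 7 + \frac{554}{55} = \frac{939}{55} \approx 17.073$)
$W = -151726$ ($W = \left(-214\right) 709 = -151726$)
$\frac{1}{W + u} = \frac{1}{-151726 + \frac{939}{55}} = \frac{1}{- \frac{8343991}{55}} = - \frac{55}{8343991}$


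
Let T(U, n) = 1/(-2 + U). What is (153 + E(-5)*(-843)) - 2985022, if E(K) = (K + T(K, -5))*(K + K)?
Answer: -21197563/7 ≈ -3.0282e+6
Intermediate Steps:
E(K) = 2*K*(K + 1/(-2 + K)) (E(K) = (K + 1/(-2 + K))*(K + K) = (K + 1/(-2 + K))*(2*K) = 2*K*(K + 1/(-2 + K)))
(153 + E(-5)*(-843)) - 2985022 = (153 + (2*(-5)*(1 - 5*(-2 - 5))/(-2 - 5))*(-843)) - 2985022 = (153 + (2*(-5)*(1 - 5*(-7))/(-7))*(-843)) - 2985022 = (153 + (2*(-5)*(-⅐)*(1 + 35))*(-843)) - 2985022 = (153 + (2*(-5)*(-⅐)*36)*(-843)) - 2985022 = (153 + (360/7)*(-843)) - 2985022 = (153 - 303480/7) - 2985022 = -302409/7 - 2985022 = -21197563/7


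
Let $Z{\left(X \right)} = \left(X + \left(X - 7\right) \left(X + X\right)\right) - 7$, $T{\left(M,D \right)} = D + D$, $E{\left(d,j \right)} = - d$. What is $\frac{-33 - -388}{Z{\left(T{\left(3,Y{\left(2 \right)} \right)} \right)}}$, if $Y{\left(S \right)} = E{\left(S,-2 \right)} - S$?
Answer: $\frac{71}{45} \approx 1.5778$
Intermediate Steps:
$Y{\left(S \right)} = - 2 S$ ($Y{\left(S \right)} = - S - S = - 2 S$)
$T{\left(M,D \right)} = 2 D$
$Z{\left(X \right)} = -7 + X + 2 X \left(-7 + X\right)$ ($Z{\left(X \right)} = \left(X + \left(-7 + X\right) 2 X\right) - 7 = \left(X + 2 X \left(-7 + X\right)\right) - 7 = -7 + X + 2 X \left(-7 + X\right)$)
$\frac{-33 - -388}{Z{\left(T{\left(3,Y{\left(2 \right)} \right)} \right)}} = \frac{-33 - -388}{-7 - 13 \cdot 2 \left(\left(-2\right) 2\right) + 2 \left(2 \left(\left(-2\right) 2\right)\right)^{2}} = \frac{-33 + 388}{-7 - 13 \cdot 2 \left(-4\right) + 2 \left(2 \left(-4\right)\right)^{2}} = \frac{355}{-7 - -104 + 2 \left(-8\right)^{2}} = \frac{355}{-7 + 104 + 2 \cdot 64} = \frac{355}{-7 + 104 + 128} = \frac{355}{225} = 355 \cdot \frac{1}{225} = \frac{71}{45}$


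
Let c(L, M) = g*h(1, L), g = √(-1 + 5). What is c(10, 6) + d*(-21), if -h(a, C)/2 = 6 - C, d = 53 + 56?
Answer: -2273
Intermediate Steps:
g = 2 (g = √4 = 2)
d = 109
h(a, C) = -12 + 2*C (h(a, C) = -2*(6 - C) = -12 + 2*C)
c(L, M) = -24 + 4*L (c(L, M) = 2*(-12 + 2*L) = -24 + 4*L)
c(10, 6) + d*(-21) = (-24 + 4*10) + 109*(-21) = (-24 + 40) - 2289 = 16 - 2289 = -2273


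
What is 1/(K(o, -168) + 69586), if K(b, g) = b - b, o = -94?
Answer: 1/69586 ≈ 1.4371e-5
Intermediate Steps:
K(b, g) = 0
1/(K(o, -168) + 69586) = 1/(0 + 69586) = 1/69586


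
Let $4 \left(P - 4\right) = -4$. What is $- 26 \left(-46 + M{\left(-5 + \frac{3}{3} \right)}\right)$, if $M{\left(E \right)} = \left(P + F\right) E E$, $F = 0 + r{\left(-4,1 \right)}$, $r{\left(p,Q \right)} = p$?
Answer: $1612$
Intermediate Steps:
$P = 3$ ($P = 4 + \frac{1}{4} \left(-4\right) = 4 - 1 = 3$)
$F = -4$ ($F = 0 - 4 = -4$)
$M{\left(E \right)} = - E^{2}$ ($M{\left(E \right)} = \left(3 - 4\right) E E = - E E = - E^{2}$)
$- 26 \left(-46 + M{\left(-5 + \frac{3}{3} \right)}\right) = - 26 \left(-46 - \left(-5 + \frac{3}{3}\right)^{2}\right) = - 26 \left(-46 - \left(-5 + 3 \cdot \frac{1}{3}\right)^{2}\right) = - 26 \left(-46 - \left(-5 + 1\right)^{2}\right) = - 26 \left(-46 - \left(-4\right)^{2}\right) = - 26 \left(-46 - 16\right) = \left(-26\right) \left(-62\right) = 1612$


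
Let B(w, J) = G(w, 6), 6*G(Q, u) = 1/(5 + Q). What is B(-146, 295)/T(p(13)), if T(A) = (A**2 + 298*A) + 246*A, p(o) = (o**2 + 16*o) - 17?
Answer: -1/275322240 ≈ -3.6321e-9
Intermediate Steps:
G(Q, u) = 1/(6*(5 + Q))
B(w, J) = 1/(6*(5 + w))
p(o) = -17 + o**2 + 16*o
T(A) = A**2 + 544*A
B(-146, 295)/T(p(13)) = (1/(6*(5 - 146)))/(((-17 + 13**2 + 16*13)*(544 + (-17 + 13**2 + 16*13)))) = ((1/6)/(-141))/(((-17 + 169 + 208)*(544 + (-17 + 169 + 208)))) = ((1/6)*(-1/141))/((360*(544 + 360))) = -1/(846*(360*904)) = -1/846/325440 = -1/846*1/325440 = -1/275322240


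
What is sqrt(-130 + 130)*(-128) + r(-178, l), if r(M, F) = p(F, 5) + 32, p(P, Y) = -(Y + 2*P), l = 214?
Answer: -401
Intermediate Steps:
p(P, Y) = -Y - 2*P
r(M, F) = 27 - 2*F (r(M, F) = (-1*5 - 2*F) + 32 = (-5 - 2*F) + 32 = 27 - 2*F)
sqrt(-130 + 130)*(-128) + r(-178, l) = sqrt(-130 + 130)*(-128) + (27 - 2*214) = sqrt(0)*(-128) + (27 - 428) = 0*(-128) - 401 = 0 - 401 = -401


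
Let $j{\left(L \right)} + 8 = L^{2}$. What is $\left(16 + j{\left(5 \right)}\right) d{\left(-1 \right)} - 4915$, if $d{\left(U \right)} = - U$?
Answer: $-4882$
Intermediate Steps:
$j{\left(L \right)} = -8 + L^{2}$
$\left(16 + j{\left(5 \right)}\right) d{\left(-1 \right)} - 4915 = \left(16 - \left(8 - 5^{2}\right)\right) \left(\left(-1\right) \left(-1\right)\right) - 4915 = \left(16 + \left(-8 + 25\right)\right) 1 - 4915 = \left(16 + 17\right) 1 - 4915 = 33 \cdot 1 - 4915 = 33 - 4915 = -4882$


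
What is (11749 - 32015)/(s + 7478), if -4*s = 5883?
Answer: -81064/24029 ≈ -3.3736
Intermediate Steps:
s = -5883/4 (s = -¼*5883 = -5883/4 ≈ -1470.8)
(11749 - 32015)/(s + 7478) = (11749 - 32015)/(-5883/4 + 7478) = -20266/24029/4 = -20266*4/24029 = -81064/24029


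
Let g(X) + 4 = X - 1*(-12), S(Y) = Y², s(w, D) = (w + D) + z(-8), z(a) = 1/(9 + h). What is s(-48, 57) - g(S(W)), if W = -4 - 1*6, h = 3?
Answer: -1187/12 ≈ -98.917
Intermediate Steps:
z(a) = 1/12 (z(a) = 1/(9 + 3) = 1/12)
W = -10 (W = -4 - 6 = -10)
s(w, D) = 1/12 + D + w (s(w, D) = (w + D) + 1/12 = (D + w) + 1/12 = 1/12 + D + w)
g(X) = 8 + X (g(X) = -4 + (X - 1*(-12)) = -4 + (X + 12) = -4 + (12 + X) = 8 + X)
s(-48, 57) - g(S(W)) = (1/12 + 57 - 48) - (8 + (-10)²) = 109/12 - (8 + 100) = 109/12 - 1*108 = 109/12 - 108 = -1187/12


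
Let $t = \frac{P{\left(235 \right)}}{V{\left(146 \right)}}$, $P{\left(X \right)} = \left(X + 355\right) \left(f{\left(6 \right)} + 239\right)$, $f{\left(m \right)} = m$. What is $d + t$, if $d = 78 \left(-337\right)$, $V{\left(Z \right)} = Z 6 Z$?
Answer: $- \frac{1680864853}{63948} \approx -26285.0$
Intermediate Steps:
$V{\left(Z \right)} = 6 Z^{2}$ ($V{\left(Z \right)} = 6 Z Z = 6 Z^{2}$)
$P{\left(X \right)} = 86975 + 245 X$ ($P{\left(X \right)} = \left(X + 355\right) \left(6 + 239\right) = \left(355 + X\right) 245 = 86975 + 245 X$)
$d = -26286$
$t = \frac{72275}{63948}$ ($t = \frac{86975 + 245 \cdot 235}{6 \cdot 146^{2}} = \frac{86975 + 57575}{6 \cdot 21316} = \frac{144550}{127896} = 144550 \cdot \frac{1}{127896} = \frac{72275}{63948} \approx 1.1302$)
$d + t = -26286 + \frac{72275}{63948} = - \frac{1680864853}{63948}$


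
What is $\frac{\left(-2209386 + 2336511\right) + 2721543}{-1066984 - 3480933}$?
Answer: $- \frac{2848668}{4547917} \approx -0.62637$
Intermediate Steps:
$\frac{\left(-2209386 + 2336511\right) + 2721543}{-1066984 - 3480933} = \frac{127125 + 2721543}{-4547917} = 2848668 \left(- \frac{1}{4547917}\right) = - \frac{2848668}{4547917}$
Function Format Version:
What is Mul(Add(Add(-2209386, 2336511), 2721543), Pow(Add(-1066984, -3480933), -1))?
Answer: Rational(-2848668, 4547917) ≈ -0.62637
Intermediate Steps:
Mul(Add(Add(-2209386, 2336511), 2721543), Pow(Add(-1066984, -3480933), -1)) = Mul(Add(127125, 2721543), Pow(-4547917, -1)) = Mul(2848668, Rational(-1, 4547917)) = Rational(-2848668, 4547917)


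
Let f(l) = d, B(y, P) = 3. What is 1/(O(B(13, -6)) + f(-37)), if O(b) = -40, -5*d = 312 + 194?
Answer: -5/706 ≈ -0.0070821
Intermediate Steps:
d = -506/5 (d = -(312 + 194)/5 = -⅕*506 = -506/5 ≈ -101.20)
f(l) = -506/5
1/(O(B(13, -6)) + f(-37)) = 1/(-40 - 506/5) = 1/(-706/5) = -5/706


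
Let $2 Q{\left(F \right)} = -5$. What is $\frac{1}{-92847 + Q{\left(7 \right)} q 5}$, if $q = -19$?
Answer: $- \frac{2}{185219} \approx -1.0798 \cdot 10^{-5}$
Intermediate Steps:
$Q{\left(F \right)} = - \frac{5}{2}$ ($Q{\left(F \right)} = \frac{1}{2} \left(-5\right) = - \frac{5}{2}$)
$\frac{1}{-92847 + Q{\left(7 \right)} q 5} = \frac{1}{-92847 + \left(- \frac{5}{2}\right) \left(-19\right) 5} = \frac{1}{-92847 + \frac{95}{2} \cdot 5} = \frac{1}{-92847 + \frac{475}{2}} = \frac{1}{- \frac{185219}{2}} = - \frac{2}{185219}$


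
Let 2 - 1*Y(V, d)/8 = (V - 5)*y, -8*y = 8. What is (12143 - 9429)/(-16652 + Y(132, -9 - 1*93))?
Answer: -1357/7810 ≈ -0.17375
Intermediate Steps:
y = -1 (y = -1/8*8 = -1)
Y(V, d) = -24 + 8*V (Y(V, d) = 16 - 8*(V - 5)*(-1) = 16 - 8*(-5 + V)*(-1) = 16 - 8*(5 - V) = 16 + (-40 + 8*V) = -24 + 8*V)
(12143 - 9429)/(-16652 + Y(132, -9 - 1*93)) = (12143 - 9429)/(-16652 + (-24 + 8*132)) = 2714/(-16652 + (-24 + 1056)) = 2714/(-16652 + 1032) = 2714/(-15620) = 2714*(-1/15620) = -1357/7810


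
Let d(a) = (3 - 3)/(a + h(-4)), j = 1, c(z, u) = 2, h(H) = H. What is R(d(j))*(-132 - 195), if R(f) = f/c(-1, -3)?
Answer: 0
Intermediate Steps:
d(a) = 0 (d(a) = (3 - 3)/(a - 4) = 0/(-4 + a) = 0)
R(f) = f/2
R(d(j))*(-132 - 195) = ((1/2)*0)*(-132 - 195) = 0*(-327) = 0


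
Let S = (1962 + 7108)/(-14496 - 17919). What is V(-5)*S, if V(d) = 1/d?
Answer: 1814/32415 ≈ 0.055962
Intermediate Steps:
V(d) = 1/d
S = -1814/6483 (S = 9070/(-32415) = 9070*(-1/32415) = -1814/6483 ≈ -0.27981)
V(-5)*S = -1814/6483/(-5) = -⅕*(-1814/6483) = 1814/32415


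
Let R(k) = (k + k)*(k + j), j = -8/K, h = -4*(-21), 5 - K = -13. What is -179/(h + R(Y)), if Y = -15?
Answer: -537/1642 ≈ -0.32704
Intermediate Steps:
K = 18 (K = 5 - 1*(-13) = 5 + 13 = 18)
h = 84
j = -4/9 (j = -8/18 = -8*1/18 = -4/9 ≈ -0.44444)
R(k) = 2*k*(-4/9 + k) (R(k) = (k + k)*(k - 4/9) = (2*k)*(-4/9 + k) = 2*k*(-4/9 + k))
-179/(h + R(Y)) = -179/(84 + (2/9)*(-15)*(-4 + 9*(-15))) = -179/(84 + (2/9)*(-15)*(-4 - 135)) = -179/(84 + (2/9)*(-15)*(-139)) = -179/(84 + 1390/3) = -179/1642/3 = -179*3/1642 = -537/1642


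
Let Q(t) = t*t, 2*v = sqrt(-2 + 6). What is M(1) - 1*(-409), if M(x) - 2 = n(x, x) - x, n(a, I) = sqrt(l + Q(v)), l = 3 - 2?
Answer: 410 + sqrt(2) ≈ 411.41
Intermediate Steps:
v = 1 (v = sqrt(-2 + 6)/2 = sqrt(4)/2 = (1/2)*2 = 1)
Q(t) = t**2
l = 1
n(a, I) = sqrt(2) (n(a, I) = sqrt(1 + 1**2) = sqrt(1 + 1) = sqrt(2))
M(x) = 2 + sqrt(2) - x (M(x) = 2 + (sqrt(2) - x) = 2 + sqrt(2) - x)
M(1) - 1*(-409) = (2 + sqrt(2) - 1*1) - 1*(-409) = (2 + sqrt(2) - 1) + 409 = (1 + sqrt(2)) + 409 = 410 + sqrt(2)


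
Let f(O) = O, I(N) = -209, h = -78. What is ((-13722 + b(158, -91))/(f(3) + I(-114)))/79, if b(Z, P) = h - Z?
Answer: 6979/8137 ≈ 0.85769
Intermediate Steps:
b(Z, P) = -78 - Z
((-13722 + b(158, -91))/(f(3) + I(-114)))/79 = ((-13722 + (-78 - 1*158))/(3 - 209))/79 = ((-13722 + (-78 - 158))/(-206))/79 = ((-13722 - 236)*(-1/206))/79 = (-13958*(-1/206))/79 = (1/79)*(6979/103) = 6979/8137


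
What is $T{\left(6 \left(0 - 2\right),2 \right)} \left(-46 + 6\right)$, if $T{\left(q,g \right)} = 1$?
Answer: $-40$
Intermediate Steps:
$T{\left(6 \left(0 - 2\right),2 \right)} \left(-46 + 6\right) = 1 \left(-46 + 6\right) = 1 \left(-40\right) = -40$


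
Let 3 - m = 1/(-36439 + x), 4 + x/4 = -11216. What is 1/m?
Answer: 81319/243958 ≈ 0.33333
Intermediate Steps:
x = -44880 (x = -16 + 4*(-11216) = -16 - 44864 = -44880)
m = 243958/81319 (m = 3 - 1/(-36439 - 44880) = 3 - 1/(-81319) = 3 - 1*(-1/81319) = 3 + 1/81319 = 243958/81319 ≈ 3.0000)
1/m = 1/(243958/81319) = 81319/243958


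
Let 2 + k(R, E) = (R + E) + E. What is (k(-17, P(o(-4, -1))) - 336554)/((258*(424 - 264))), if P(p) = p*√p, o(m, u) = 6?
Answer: -112191/13760 + √6/3440 ≈ -8.1527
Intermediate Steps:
P(p) = p^(3/2)
k(R, E) = -2 + R + 2*E (k(R, E) = -2 + ((R + E) + E) = -2 + ((E + R) + E) = -2 + (R + 2*E) = -2 + R + 2*E)
(k(-17, P(o(-4, -1))) - 336554)/((258*(424 - 264))) = ((-2 - 17 + 2*6^(3/2)) - 336554)/((258*(424 - 264))) = ((-2 - 17 + 2*(6*√6)) - 336554)/((258*160)) = ((-2 - 17 + 12*√6) - 336554)/41280 = ((-19 + 12*√6) - 336554)*(1/41280) = (-336573 + 12*√6)*(1/41280) = -112191/13760 + √6/3440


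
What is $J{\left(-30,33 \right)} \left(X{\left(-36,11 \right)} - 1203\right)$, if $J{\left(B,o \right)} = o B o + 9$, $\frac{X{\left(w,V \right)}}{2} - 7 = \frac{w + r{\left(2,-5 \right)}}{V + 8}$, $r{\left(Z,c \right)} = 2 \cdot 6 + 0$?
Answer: $38916441$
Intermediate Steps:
$r{\left(Z,c \right)} = 12$ ($r{\left(Z,c \right)} = 12 + 0 = 12$)
$X{\left(w,V \right)} = 14 + \frac{2 \left(12 + w\right)}{8 + V}$ ($X{\left(w,V \right)} = 14 + 2 \frac{w + 12}{V + 8} = 14 + 2 \frac{12 + w}{8 + V} = 14 + \frac{2 \left(12 + w\right)}{8 + V}$)
$J{\left(B,o \right)} = 9 + B o^{2}$ ($J{\left(B,o \right)} = B o o + 9 = B o^{2} + 9 = 9 + B o^{2}$)
$J{\left(-30,33 \right)} \left(X{\left(-36,11 \right)} - 1203\right) = \left(9 - 30 \cdot 33^{2}\right) \left(\frac{2 \left(68 - 36 + 7 \cdot 11\right)}{8 + 11} - 1203\right) = \left(9 - 32670\right) \left(\frac{2 \left(68 - 36 + 77\right)}{19} - 1203\right) = \left(9 - 32670\right) \left(2 \cdot \frac{1}{19} \cdot 109 - 1203\right) = - 32661 \left(\frac{218}{19} - 1203\right) = \left(-32661\right) \left(- \frac{22639}{19}\right) = 38916441$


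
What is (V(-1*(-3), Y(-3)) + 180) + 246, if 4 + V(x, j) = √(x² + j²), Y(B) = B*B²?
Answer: 422 + 3*√82 ≈ 449.17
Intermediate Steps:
Y(B) = B³
V(x, j) = -4 + √(j² + x²) (V(x, j) = -4 + √(x² + j²) = -4 + √(j² + x²))
(V(-1*(-3), Y(-3)) + 180) + 246 = ((-4 + √(((-3)³)² + (-1*(-3))²)) + 180) + 246 = ((-4 + √((-27)² + 3²)) + 180) + 246 = ((-4 + √(729 + 9)) + 180) + 246 = ((-4 + √738) + 180) + 246 = ((-4 + 3*√82) + 180) + 246 = (176 + 3*√82) + 246 = 422 + 3*√82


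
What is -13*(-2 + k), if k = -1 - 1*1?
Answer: 52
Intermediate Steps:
k = -2 (k = -1 - 1 = -2)
-13*(-2 + k) = -13*(-2 - 2) = -13*(-4) = 52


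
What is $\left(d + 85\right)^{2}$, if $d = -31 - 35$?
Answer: $361$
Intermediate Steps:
$d = -66$ ($d = -31 - 35 = -66$)
$\left(d + 85\right)^{2} = \left(-66 + 85\right)^{2} = 19^{2} = 361$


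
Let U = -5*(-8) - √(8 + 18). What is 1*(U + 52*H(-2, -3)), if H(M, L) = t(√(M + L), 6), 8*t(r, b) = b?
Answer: 79 - √26 ≈ 73.901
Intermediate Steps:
t(r, b) = b/8
U = 40 - √26 ≈ 34.901
H(M, L) = ¾ (H(M, L) = (⅛)*6 = ¾)
1*(U + 52*H(-2, -3)) = 1*((40 - √26) + 52*(¾)) = 1*((40 - √26) + 39) = 1*(79 - √26) = 79 - √26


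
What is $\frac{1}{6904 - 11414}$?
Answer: $- \frac{1}{4510} \approx -0.00022173$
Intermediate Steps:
$\frac{1}{6904 - 11414} = \frac{1}{-4510} = - \frac{1}{4510}$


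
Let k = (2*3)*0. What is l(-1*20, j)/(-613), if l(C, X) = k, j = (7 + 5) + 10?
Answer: 0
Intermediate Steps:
k = 0 (k = 6*0 = 0)
j = 22 (j = 12 + 10 = 22)
l(C, X) = 0
l(-1*20, j)/(-613) = 0/(-613) = 0*(-1/613) = 0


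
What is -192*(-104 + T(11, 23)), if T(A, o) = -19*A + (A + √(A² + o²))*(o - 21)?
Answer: 55872 - 1920*√26 ≈ 46082.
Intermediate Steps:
T(A, o) = -19*A + (-21 + o)*(A + √(A² + o²)) (T(A, o) = -19*A + (A + √(A² + o²))*(-21 + o) = -19*A + (-21 + o)*(A + √(A² + o²)))
-192*(-104 + T(11, 23)) = -192*(-104 + (-40*11 - 21*√(11² + 23²) + 11*23 + 23*√(11² + 23²))) = -192*(-104 + (-440 - 21*√(121 + 529) + 253 + 23*√(121 + 529))) = -192*(-104 + (-440 - 105*√26 + 253 + 23*√650)) = -192*(-104 + (-440 - 105*√26 + 253 + 23*(5*√26))) = -192*(-104 + (-440 - 105*√26 + 253 + 115*√26)) = -192*(-104 + (-187 + 10*√26)) = -192*(-291 + 10*√26) = 55872 - 1920*√26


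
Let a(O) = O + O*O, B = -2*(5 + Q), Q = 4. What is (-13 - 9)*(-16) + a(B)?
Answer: 658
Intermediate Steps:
B = -18 (B = -2*(5 + 4) = -2*9 = -18)
a(O) = O + O²
(-13 - 9)*(-16) + a(B) = (-13 - 9)*(-16) - 18*(1 - 18) = -22*(-16) - 18*(-17) = 352 + 306 = 658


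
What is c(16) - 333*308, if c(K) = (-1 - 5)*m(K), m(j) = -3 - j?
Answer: -102450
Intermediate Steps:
c(K) = 18 + 6*K (c(K) = (-1 - 5)*(-3 - K) = -6*(-3 - K) = 18 + 6*K)
c(16) - 333*308 = (18 + 6*16) - 333*308 = (18 + 96) - 102564 = 114 - 102564 = -102450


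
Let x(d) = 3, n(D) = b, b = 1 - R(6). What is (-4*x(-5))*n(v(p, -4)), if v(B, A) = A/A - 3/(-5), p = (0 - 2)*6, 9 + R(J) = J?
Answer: -48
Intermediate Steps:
R(J) = -9 + J
b = 4 (b = 1 - (-9 + 6) = 1 - 1*(-3) = 1 + 3 = 4)
p = -12 (p = -2*6 = -12)
v(B, A) = 8/5 (v(B, A) = 1 - 3*(-1/5) = 1 + 3/5 = 8/5)
n(D) = 4
(-4*x(-5))*n(v(p, -4)) = -4*3*4 = -12*4 = -48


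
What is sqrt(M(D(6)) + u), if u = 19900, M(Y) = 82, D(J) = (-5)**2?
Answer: sqrt(19982) ≈ 141.36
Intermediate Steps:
D(J) = 25
sqrt(M(D(6)) + u) = sqrt(82 + 19900) = sqrt(19982)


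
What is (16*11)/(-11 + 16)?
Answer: 176/5 ≈ 35.200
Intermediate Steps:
(16*11)/(-11 + 16) = 176/5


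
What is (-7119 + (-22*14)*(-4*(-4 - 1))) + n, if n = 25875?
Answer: 12596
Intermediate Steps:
(-7119 + (-22*14)*(-4*(-4 - 1))) + n = (-7119 + (-22*14)*(-4*(-4 - 1))) + 25875 = (-7119 - (-1232)*(-5)) + 25875 = (-7119 - 308*20) + 25875 = (-7119 - 6160) + 25875 = -13279 + 25875 = 12596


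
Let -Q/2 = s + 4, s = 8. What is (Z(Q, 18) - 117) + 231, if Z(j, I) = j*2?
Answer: 66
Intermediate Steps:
Q = -24 (Q = -2*(8 + 4) = -2*12 = -24)
Z(j, I) = 2*j
(Z(Q, 18) - 117) + 231 = (2*(-24) - 117) + 231 = (-48 - 117) + 231 = -165 + 231 = 66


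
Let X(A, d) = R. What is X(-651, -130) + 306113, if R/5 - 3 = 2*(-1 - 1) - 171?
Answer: 305253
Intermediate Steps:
R = -860 (R = 15 + 5*(2*(-1 - 1) - 171) = 15 + 5*(2*(-2) - 171) = 15 + 5*(-4 - 171) = 15 + 5*(-175) = 15 - 875 = -860)
X(A, d) = -860
X(-651, -130) + 306113 = -860 + 306113 = 305253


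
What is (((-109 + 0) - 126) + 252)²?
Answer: 289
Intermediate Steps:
(((-109 + 0) - 126) + 252)² = ((-109 - 126) + 252)² = (-235 + 252)² = 17² = 289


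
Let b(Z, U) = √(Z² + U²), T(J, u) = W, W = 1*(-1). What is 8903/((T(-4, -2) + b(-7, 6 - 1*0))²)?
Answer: 8903/(1 - √85)² ≈ 131.78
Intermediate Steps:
W = -1
T(J, u) = -1
b(Z, U) = √(U² + Z²)
8903/((T(-4, -2) + b(-7, 6 - 1*0))²) = 8903/((-1 + √((6 - 1*0)² + (-7)²))²) = 8903/((-1 + √((6 + 0)² + 49))²) = 8903/((-1 + √(6² + 49))²) = 8903/((-1 + √(36 + 49))²) = 8903/((-1 + √85)²) = 8903/(-1 + √85)²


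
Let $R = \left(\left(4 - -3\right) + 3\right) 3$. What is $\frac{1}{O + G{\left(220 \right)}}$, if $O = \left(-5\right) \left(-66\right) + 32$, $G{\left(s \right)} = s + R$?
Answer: $\frac{1}{612} \approx 0.001634$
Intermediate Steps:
$R = 30$ ($R = \left(\left(4 + 3\right) + 3\right) 3 = \left(7 + 3\right) 3 = 10 \cdot 3 = 30$)
$G{\left(s \right)} = 30 + s$ ($G{\left(s \right)} = s + 30 = 30 + s$)
$O = 362$ ($O = 330 + 32 = 362$)
$\frac{1}{O + G{\left(220 \right)}} = \frac{1}{362 + \left(30 + 220\right)} = \frac{1}{362 + 250} = \frac{1}{612}$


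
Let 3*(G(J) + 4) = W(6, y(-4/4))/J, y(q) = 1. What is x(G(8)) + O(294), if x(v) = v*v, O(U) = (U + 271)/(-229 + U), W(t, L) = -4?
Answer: 12193/468 ≈ 26.053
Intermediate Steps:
G(J) = -4 - 4/(3*J) (G(J) = -4 + (-4/J)/3 = -4 - 4/(3*J))
O(U) = (271 + U)/(-229 + U)
x(v) = v²
x(G(8)) + O(294) = (-4 - 4/3/8)² + (271 + 294)/(-229 + 294) = (-4 - 4/3*⅛)² + 565/65 = (-4 - ⅙)² + (1/65)*565 = (-25/6)² + 113/13 = 625/36 + 113/13 = 12193/468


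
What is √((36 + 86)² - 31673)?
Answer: I*√16789 ≈ 129.57*I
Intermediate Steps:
√((36 + 86)² - 31673) = √(122² - 31673) = √(14884 - 31673) = √(-16789) = I*√16789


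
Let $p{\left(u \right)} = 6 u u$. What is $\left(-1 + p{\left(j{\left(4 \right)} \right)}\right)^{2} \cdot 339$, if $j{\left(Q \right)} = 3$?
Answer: $952251$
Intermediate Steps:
$p{\left(u \right)} = 6 u^{2}$
$\left(-1 + p{\left(j{\left(4 \right)} \right)}\right)^{2} \cdot 339 = \left(-1 + 6 \cdot 3^{2}\right)^{2} \cdot 339 = \left(-1 + 6 \cdot 9\right)^{2} \cdot 339 = \left(-1 + 54\right)^{2} \cdot 339 = 53^{2} \cdot 339 = 2809 \cdot 339 = 952251$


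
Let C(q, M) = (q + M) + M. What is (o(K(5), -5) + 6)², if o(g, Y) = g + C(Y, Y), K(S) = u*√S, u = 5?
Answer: 206 - 90*√5 ≈ 4.7539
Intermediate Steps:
K(S) = 5*√S
C(q, M) = q + 2*M (C(q, M) = (M + q) + M = q + 2*M)
o(g, Y) = g + 3*Y (o(g, Y) = g + (Y + 2*Y) = g + 3*Y)
(o(K(5), -5) + 6)² = ((5*√5 + 3*(-5)) + 6)² = ((5*√5 - 15) + 6)² = ((-15 + 5*√5) + 6)² = (-9 + 5*√5)²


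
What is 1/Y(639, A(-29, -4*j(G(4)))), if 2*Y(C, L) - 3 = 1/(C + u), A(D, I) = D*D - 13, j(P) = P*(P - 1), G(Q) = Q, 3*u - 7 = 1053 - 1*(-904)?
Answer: 3881/5823 ≈ 0.66650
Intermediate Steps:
u = 1964/3 (u = 7/3 + (1053 - 1*(-904))/3 = 7/3 + (1053 + 904)/3 = 7/3 + (⅓)*1957 = 7/3 + 1957/3 = 1964/3 ≈ 654.67)
j(P) = P*(-1 + P)
A(D, I) = -13 + D² (A(D, I) = D² - 13 = -13 + D²)
Y(C, L) = 3/2 + 1/(2*(1964/3 + C)) (Y(C, L) = 3/2 + 1/(2*(C + 1964/3)) = 3/2 + 1/(2*(1964/3 + C)))
1/Y(639, A(-29, -4*j(G(4)))) = 1/(9*(655 + 639)/(2*(1964 + 3*639))) = 1/((9/2)*1294/(1964 + 1917)) = 1/((9/2)*1294/3881) = 1/((9/2)*(1/3881)*1294) = 1/(5823/3881) = 3881/5823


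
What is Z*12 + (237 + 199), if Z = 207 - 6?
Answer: 2848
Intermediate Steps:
Z = 201
Z*12 + (237 + 199) = 201*12 + (237 + 199) = 2412 + 436 = 2848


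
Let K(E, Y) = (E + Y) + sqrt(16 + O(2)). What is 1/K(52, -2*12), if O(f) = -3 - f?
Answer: 28/773 - sqrt(11)/773 ≈ 0.031932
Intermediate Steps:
K(E, Y) = E + Y + sqrt(11) (K(E, Y) = (E + Y) + sqrt(16 + (-3 - 1*2)) = (E + Y) + sqrt(16 + (-3 - 2)) = (E + Y) + sqrt(16 - 5) = (E + Y) + sqrt(11) = E + Y + sqrt(11))
1/K(52, -2*12) = 1/(52 - 2*12 + sqrt(11)) = 1/(52 - 24 + sqrt(11)) = 1/(28 + sqrt(11))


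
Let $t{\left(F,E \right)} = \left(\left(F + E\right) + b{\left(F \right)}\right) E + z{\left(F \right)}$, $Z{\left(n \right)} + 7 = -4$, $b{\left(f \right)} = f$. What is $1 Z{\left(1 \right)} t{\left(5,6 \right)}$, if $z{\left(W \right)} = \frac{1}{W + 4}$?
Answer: $- \frac{9515}{9} \approx -1057.2$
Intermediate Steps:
$z{\left(W \right)} = \frac{1}{4 + W}$
$Z{\left(n \right)} = -11$ ($Z{\left(n \right)} = -7 - 4 = -11$)
$t{\left(F,E \right)} = \frac{1}{4 + F} + E \left(E + 2 F\right)$ ($t{\left(F,E \right)} = \left(\left(F + E\right) + F\right) E + \frac{1}{4 + F} = \left(\left(E + F\right) + F\right) E + \frac{1}{4 + F} = \left(E + 2 F\right) E + \frac{1}{4 + F} = E \left(E + 2 F\right) + \frac{1}{4 + F} = \frac{1}{4 + F} + E \left(E + 2 F\right)$)
$1 Z{\left(1 \right)} t{\left(5,6 \right)} = 1 \left(-11\right) \frac{1 + 6 \left(4 + 5\right) \left(6 + 2 \cdot 5\right)}{4 + 5} = - 11 \frac{1 + 6 \cdot 9 \left(6 + 10\right)}{9} = - 11 \frac{1 + 6 \cdot 9 \cdot 16}{9} = - 11 \frac{1 + 864}{9} = - 11 \cdot \frac{1}{9} \cdot 865 = \left(-11\right) \frac{865}{9} = - \frac{9515}{9}$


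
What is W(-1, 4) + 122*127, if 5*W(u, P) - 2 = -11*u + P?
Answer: 77487/5 ≈ 15497.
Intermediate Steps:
W(u, P) = 2/5 - 11*u/5 + P/5 (W(u, P) = 2/5 + (-11*u + P)/5 = 2/5 + (P - 11*u)/5 = 2/5 + (-11*u/5 + P/5) = 2/5 - 11*u/5 + P/5)
W(-1, 4) + 122*127 = (2/5 - 11/5*(-1) + (1/5)*4) + 122*127 = (2/5 + 11/5 + 4/5) + 15494 = 17/5 + 15494 = 77487/5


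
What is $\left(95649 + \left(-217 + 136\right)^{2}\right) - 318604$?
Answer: $-216394$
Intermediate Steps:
$\left(95649 + \left(-217 + 136\right)^{2}\right) - 318604 = \left(95649 + \left(-81\right)^{2}\right) - 318604 = \left(95649 + 6561\right) - 318604 = 102210 - 318604 = -216394$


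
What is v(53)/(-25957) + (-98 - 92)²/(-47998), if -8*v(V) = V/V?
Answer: -3748166801/4983536344 ≈ -0.75211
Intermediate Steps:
v(V) = -⅛ (v(V) = -V/(8*V) = -⅛*1 = -⅛)
v(53)/(-25957) + (-98 - 92)²/(-47998) = -⅛/(-25957) + (-98 - 92)²/(-47998) = -⅛*(-1/25957) + (-190)²*(-1/47998) = 1/207656 + 36100*(-1/47998) = 1/207656 - 18050/23999 = -3748166801/4983536344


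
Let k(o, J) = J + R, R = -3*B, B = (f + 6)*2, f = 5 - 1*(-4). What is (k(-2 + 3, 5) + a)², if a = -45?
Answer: 16900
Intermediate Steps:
f = 9 (f = 5 + 4 = 9)
B = 30 (B = (9 + 6)*2 = 15*2 = 30)
R = -90 (R = -3*30 = -90)
k(o, J) = -90 + J (k(o, J) = J - 90 = -90 + J)
(k(-2 + 3, 5) + a)² = ((-90 + 5) - 45)² = (-85 - 45)² = (-130)² = 16900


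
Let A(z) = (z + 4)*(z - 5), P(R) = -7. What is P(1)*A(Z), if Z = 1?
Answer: 140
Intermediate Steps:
A(z) = (-5 + z)*(4 + z) (A(z) = (4 + z)*(-5 + z) = (-5 + z)*(4 + z))
P(1)*A(Z) = -7*(-20 + 1² - 1*1) = -7*(-20 + 1 - 1) = -7*(-20) = 140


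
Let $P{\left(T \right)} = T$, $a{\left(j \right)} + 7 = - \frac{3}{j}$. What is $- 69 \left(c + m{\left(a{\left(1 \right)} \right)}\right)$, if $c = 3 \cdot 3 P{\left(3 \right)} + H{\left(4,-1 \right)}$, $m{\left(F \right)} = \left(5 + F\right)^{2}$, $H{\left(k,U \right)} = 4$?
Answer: $-3864$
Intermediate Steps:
$a{\left(j \right)} = -7 - \frac{3}{j}$
$c = 31$ ($c = 3 \cdot 3 \cdot 3 + 4 = 3 \cdot 9 + 4 = 27 + 4 = 31$)
$- 69 \left(c + m{\left(a{\left(1 \right)} \right)}\right) = - 69 \left(31 + \left(5 - \left(7 + \frac{3}{1}\right)\right)^{2}\right) = - 69 \left(31 + \left(5 - 10\right)^{2}\right) = - 69 \left(31 + \left(-5\right)^{2}\right) = - 69 \left(31 + 25\right) = \left(-69\right) 56 = -3864$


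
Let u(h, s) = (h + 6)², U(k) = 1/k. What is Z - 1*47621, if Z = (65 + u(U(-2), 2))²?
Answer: -616775/16 ≈ -38548.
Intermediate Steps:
u(h, s) = (6 + h)²
Z = 145161/16 (Z = (65 + (6 + 1/(-2))²)² = (65 + (6 - ½)²)² = (65 + (11/2)²)² = (65 + 121/4)² = (381/4)² = 145161/16 ≈ 9072.6)
Z - 1*47621 = 145161/16 - 1*47621 = 145161/16 - 47621 = -616775/16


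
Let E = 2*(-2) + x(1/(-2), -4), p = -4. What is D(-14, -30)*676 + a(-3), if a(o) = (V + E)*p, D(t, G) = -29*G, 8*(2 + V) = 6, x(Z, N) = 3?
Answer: 588129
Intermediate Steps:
V = -5/4 (V = -2 + (1/8)*6 = -2 + 3/4 = -5/4 ≈ -1.2500)
E = -1 (E = 2*(-2) + 3 = -4 + 3 = -1)
a(o) = 9 (a(o) = (-5/4 - 1)*(-4) = -9/4*(-4) = 9)
D(-14, -30)*676 + a(-3) = -29*(-30)*676 + 9 = 870*676 + 9 = 588120 + 9 = 588129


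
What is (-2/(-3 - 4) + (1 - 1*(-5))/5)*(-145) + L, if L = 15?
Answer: -1403/7 ≈ -200.43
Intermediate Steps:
(-2/(-3 - 4) + (1 - 1*(-5))/5)*(-145) + L = (-2/(-3 - 4) + (1 - 1*(-5))/5)*(-145) + 15 = (-2/(-7) + (1 + 5)*(⅕))*(-145) + 15 = (-⅐*(-2) + 6*(⅕))*(-145) + 15 = (2/7 + 6/5)*(-145) + 15 = (52/35)*(-145) + 15 = -1508/7 + 15 = -1403/7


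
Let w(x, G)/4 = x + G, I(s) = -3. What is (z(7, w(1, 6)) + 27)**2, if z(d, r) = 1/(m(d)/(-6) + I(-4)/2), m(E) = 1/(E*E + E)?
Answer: 176863401/255025 ≈ 693.51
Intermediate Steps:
m(E) = 1/(E + E**2) (m(E) = 1/(E**2 + E) = 1/(E + E**2))
w(x, G) = 4*G + 4*x (w(x, G) = 4*(x + G) = 4*(G + x) = 4*G + 4*x)
z(d, r) = 1/(-3/2 - 1/(6*d*(1 + d))) (z(d, r) = 1/((1/(d*(1 + d)))/(-6) - 3/2) = 1/((1/(d*(1 + d)))*(-1/6) - 3*1/2) = 1/(-1/(6*d*(1 + d)) - 3/2) = 1/(-3/2 - 1/(6*d*(1 + d))))
(z(7, w(1, 6)) + 27)**2 = (-6*7*(1 + 7)/(1 + 9*7*(1 + 7)) + 27)**2 = (-6*7*8/(1 + 9*7*8) + 27)**2 = (-6*7*8/(1 + 504) + 27)**2 = (-6*7*8/505 + 27)**2 = (-6*7*1/505*8 + 27)**2 = (-336/505 + 27)**2 = (13299/505)**2 = 176863401/255025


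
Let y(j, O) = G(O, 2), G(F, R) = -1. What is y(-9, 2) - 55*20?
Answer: -1101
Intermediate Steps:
y(j, O) = -1
y(-9, 2) - 55*20 = -1 - 55*20 = -1 - 1100 = -1101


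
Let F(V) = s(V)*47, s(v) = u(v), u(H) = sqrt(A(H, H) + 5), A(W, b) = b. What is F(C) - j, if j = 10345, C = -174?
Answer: -10345 + 611*I ≈ -10345.0 + 611.0*I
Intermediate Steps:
u(H) = sqrt(5 + H) (u(H) = sqrt(H + 5) = sqrt(5 + H))
s(v) = sqrt(5 + v)
F(V) = 47*sqrt(5 + V) (F(V) = sqrt(5 + V)*47 = 47*sqrt(5 + V))
F(C) - j = 47*sqrt(5 - 174) - 1*10345 = 47*sqrt(-169) - 10345 = 47*(13*I) - 10345 = 611*I - 10345 = -10345 + 611*I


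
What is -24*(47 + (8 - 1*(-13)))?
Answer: -1632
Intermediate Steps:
-24*(47 + (8 - 1*(-13))) = -24*(47 + (8 + 13)) = -24*(47 + 21) = -24*68 = -1632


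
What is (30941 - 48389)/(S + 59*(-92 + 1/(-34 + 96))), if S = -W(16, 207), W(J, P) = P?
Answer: 360592/116437 ≈ 3.0969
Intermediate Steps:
S = -207 (S = -1*207 = -207)
(30941 - 48389)/(S + 59*(-92 + 1/(-34 + 96))) = (30941 - 48389)/(-207 + 59*(-92 + 1/(-34 + 96))) = -17448/(-207 + 59*(-92 + 1/62)) = -17448/(-207 + 59*(-5703/62)) = -17448/(-207 - 336477/62) = -17448/(-349311/62) = -17448*(-62/349311) = 360592/116437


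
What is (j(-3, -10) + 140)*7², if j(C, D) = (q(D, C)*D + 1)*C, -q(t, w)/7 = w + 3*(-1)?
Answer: 68453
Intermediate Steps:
q(t, w) = 21 - 7*w (q(t, w) = -7*(w + 3*(-1)) = -7*(w - 3) = -7*(-3 + w) = 21 - 7*w)
j(C, D) = C*(1 + D*(21 - 7*C)) (j(C, D) = ((21 - 7*C)*D + 1)*C = (D*(21 - 7*C) + 1)*C = (1 + D*(21 - 7*C))*C = C*(1 + D*(21 - 7*C)))
(j(-3, -10) + 140)*7² = (-1*(-3)*(-1 + 7*(-10)*(-3 - 3)) + 140)*7² = (-1*(-3)*(-1 + 7*(-10)*(-6)) + 140)*49 = (-1*(-3)*(-1 + 420) + 140)*49 = (-1*(-3)*419 + 140)*49 = (1257 + 140)*49 = 1397*49 = 68453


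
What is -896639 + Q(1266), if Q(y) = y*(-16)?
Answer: -916895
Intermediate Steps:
Q(y) = -16*y
-896639 + Q(1266) = -896639 - 16*1266 = -896639 - 20256 = -916895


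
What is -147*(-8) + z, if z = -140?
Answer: 1036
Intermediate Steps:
-147*(-8) + z = -147*(-8) - 140 = 1176 - 140 = 1036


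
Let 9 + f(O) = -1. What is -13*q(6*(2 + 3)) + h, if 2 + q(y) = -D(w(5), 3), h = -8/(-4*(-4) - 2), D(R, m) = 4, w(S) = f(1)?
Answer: 542/7 ≈ 77.429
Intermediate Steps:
f(O) = -10 (f(O) = -9 - 1 = -10)
w(S) = -10
h = -4/7 (h = -8/(16 - 2) = -8/14 = -8*1/14 = -4/7 ≈ -0.57143)
q(y) = -6 (q(y) = -2 - 1*4 = -2 - 4 = -6)
-13*q(6*(2 + 3)) + h = -13*(-6) - 4/7 = 78 - 4/7 = 542/7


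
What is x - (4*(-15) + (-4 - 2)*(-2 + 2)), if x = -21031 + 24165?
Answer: 3194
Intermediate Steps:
x = 3134
x - (4*(-15) + (-4 - 2)*(-2 + 2)) = 3134 - (4*(-15) + (-4 - 2)*(-2 + 2)) = 3134 - (-60 - 6*0) = 3134 - (-60 + 0) = 3134 - 1*(-60) = 3134 + 60 = 3194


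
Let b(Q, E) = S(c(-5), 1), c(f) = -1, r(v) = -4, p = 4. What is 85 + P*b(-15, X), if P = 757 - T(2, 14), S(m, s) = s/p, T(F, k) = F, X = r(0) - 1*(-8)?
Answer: 1095/4 ≈ 273.75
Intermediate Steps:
X = 4 (X = -4 - 1*(-8) = -4 + 8 = 4)
S(m, s) = s/4
b(Q, E) = ¼ (b(Q, E) = (¼)*1 = ¼)
P = 755 (P = 757 - 1*2 = 757 - 2 = 755)
85 + P*b(-15, X) = 85 + 755*(¼) = 85 + 755/4 = 1095/4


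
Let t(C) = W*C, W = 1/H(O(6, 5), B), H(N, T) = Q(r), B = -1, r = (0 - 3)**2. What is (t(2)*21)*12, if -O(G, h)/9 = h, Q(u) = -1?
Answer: -504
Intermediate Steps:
r = 9 (r = (-3)**2 = 9)
O(G, h) = -9*h
H(N, T) = -1
W = -1 (W = 1/(-1) = -1)
t(C) = -C
(t(2)*21)*12 = (-1*2*21)*12 = -2*21*12 = -42*12 = -504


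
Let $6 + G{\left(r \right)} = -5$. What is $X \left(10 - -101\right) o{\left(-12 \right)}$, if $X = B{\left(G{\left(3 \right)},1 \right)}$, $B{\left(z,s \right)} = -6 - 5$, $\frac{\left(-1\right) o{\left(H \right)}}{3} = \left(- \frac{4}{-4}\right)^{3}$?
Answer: $3663$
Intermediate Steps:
$G{\left(r \right)} = -11$ ($G{\left(r \right)} = -6 - 5 = -11$)
$o{\left(H \right)} = -3$ ($o{\left(H \right)} = - 3 \left(- \frac{4}{-4}\right)^{3} = - 3 \left(\left(-4\right) \left(- \frac{1}{4}\right)\right)^{3} = - 3 \cdot 1^{3} = \left(-3\right) 1 = -3$)
$B{\left(z,s \right)} = -11$
$X = -11$
$X \left(10 - -101\right) o{\left(-12 \right)} = - 11 \left(10 - -101\right) \left(-3\right) = - 11 \left(10 + 101\right) \left(-3\right) = \left(-11\right) 111 \left(-3\right) = \left(-1221\right) \left(-3\right) = 3663$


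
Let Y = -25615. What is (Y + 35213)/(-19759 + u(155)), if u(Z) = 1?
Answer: -4799/9879 ≈ -0.48578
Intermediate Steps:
(Y + 35213)/(-19759 + u(155)) = (-25615 + 35213)/(-19759 + 1) = 9598/(-19758) = 9598*(-1/19758) = -4799/9879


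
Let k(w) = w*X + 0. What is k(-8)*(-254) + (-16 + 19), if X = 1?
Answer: 2035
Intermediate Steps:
k(w) = w (k(w) = w*1 + 0 = w + 0 = w)
k(-8)*(-254) + (-16 + 19) = -8*(-254) + (-16 + 19) = 2032 + 3 = 2035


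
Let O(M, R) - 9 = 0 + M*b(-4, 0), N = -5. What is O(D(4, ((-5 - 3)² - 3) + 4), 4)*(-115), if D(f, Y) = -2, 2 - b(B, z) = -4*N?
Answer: -5175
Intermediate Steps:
b(B, z) = -18 (b(B, z) = 2 - (-4)*(-5) = 2 - 1*20 = 2 - 20 = -18)
O(M, R) = 9 - 18*M (O(M, R) = 9 + (0 + M*(-18)) = 9 + (0 - 18*M) = 9 - 18*M)
O(D(4, ((-5 - 3)² - 3) + 4), 4)*(-115) = (9 - 18*(-2))*(-115) = (9 + 36)*(-115) = 45*(-115) = -5175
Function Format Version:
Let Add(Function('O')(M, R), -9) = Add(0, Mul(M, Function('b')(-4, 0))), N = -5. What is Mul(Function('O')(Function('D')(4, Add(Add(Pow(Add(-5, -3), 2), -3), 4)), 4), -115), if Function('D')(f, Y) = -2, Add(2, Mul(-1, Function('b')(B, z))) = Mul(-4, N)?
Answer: -5175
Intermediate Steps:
Function('b')(B, z) = -18 (Function('b')(B, z) = Add(2, Mul(-1, Mul(-4, -5))) = Add(2, Mul(-1, 20)) = Add(2, -20) = -18)
Function('O')(M, R) = Add(9, Mul(-18, M)) (Function('O')(M, R) = Add(9, Add(0, Mul(M, -18))) = Add(9, Add(0, Mul(-18, M))) = Add(9, Mul(-18, M)))
Mul(Function('O')(Function('D')(4, Add(Add(Pow(Add(-5, -3), 2), -3), 4)), 4), -115) = Mul(Add(9, Mul(-18, -2)), -115) = Mul(Add(9, 36), -115) = Mul(45, -115) = -5175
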